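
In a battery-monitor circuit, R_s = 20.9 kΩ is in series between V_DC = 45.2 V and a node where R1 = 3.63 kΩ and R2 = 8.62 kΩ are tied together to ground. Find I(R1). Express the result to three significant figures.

I ≈ 1.36 mA

Parallel bank: R_p = 1/(1/3.63 + 1/8.62) = 2.554 kΩ.
Node voltage V_A = V_DC · R_p/(R_s + R_p) = 45.2 × 0.1089 = 4.923 V.
I(R1) = V_A / R1 = 4.923/3.63 = 1.356 mA.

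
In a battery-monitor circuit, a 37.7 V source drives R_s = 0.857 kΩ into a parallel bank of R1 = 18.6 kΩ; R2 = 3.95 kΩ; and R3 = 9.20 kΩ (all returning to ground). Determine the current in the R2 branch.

I ≈ 7.04 mA

Equivalent of the parallel group: R_p = 2.406 kΩ.
Node voltage V_A = V_DC · R_p/(R_s + R_p) = 37.7 × 0.7374 = 27.80 V.
I(R2) = V_A / R2 = 27.80/3.95 = 7.038 mA.
(Equivalently: I_total = 11.55 mA, then current-divider fraction G_k/ΣG = 0.6091.)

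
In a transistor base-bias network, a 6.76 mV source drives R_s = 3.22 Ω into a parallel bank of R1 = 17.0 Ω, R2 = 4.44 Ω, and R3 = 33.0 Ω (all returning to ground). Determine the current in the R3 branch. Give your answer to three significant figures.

Equivalent of the parallel group: R_p = 3.181 Ω.
V_A by voltage divider: V_A = 6.76 × 3.181/(3.22 + 3.181) = 3.359 mV.
Branch current I = V_A/R3 = 3.359/33.0 = 0.1018 mA.

I ≈ 0.102 mA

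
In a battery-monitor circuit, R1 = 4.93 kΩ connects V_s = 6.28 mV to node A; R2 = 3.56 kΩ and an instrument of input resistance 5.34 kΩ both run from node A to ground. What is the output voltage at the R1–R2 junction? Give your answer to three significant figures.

V_out ≈ 1.90 mV

The load sits in parallel with R2, giving an effective lower resistance R2' = R2·R_L/(R2+R_L) = 2.136 kΩ.
Voltage divider with the loaded lower leg: V_out = 6.28 × 2.136/(4.93 + 2.136) = 6.28 × 0.3023 = 1.898 mV.
(Unloaded it would be 2.63 mV; the load pulls it down.)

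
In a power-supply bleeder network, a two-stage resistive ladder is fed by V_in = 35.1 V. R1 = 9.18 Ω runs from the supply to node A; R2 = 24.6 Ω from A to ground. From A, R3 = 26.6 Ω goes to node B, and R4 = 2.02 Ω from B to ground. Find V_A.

Looking into the second stage from A: R3 + R4 = 28.62 Ω appears in parallel with R2.
R2 ‖ (R3+R4) = 13.23 Ω.
V_A = 35.1 × 13.23/(9.18 + 13.23) = 20.72 V.

V_A ≈ 20.7 V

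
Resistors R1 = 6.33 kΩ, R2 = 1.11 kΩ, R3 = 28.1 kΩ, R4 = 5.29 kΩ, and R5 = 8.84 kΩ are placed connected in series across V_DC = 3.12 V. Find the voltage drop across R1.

Total series resistance ΣR = 6.33 + 1.11 + 28.1 + 5.29 + 8.84 = 49.67 kΩ.
By the voltage-divider rule, V = 3.12 × 6.330/49.67 = 0.3976 V.

V ≈ 0.398 V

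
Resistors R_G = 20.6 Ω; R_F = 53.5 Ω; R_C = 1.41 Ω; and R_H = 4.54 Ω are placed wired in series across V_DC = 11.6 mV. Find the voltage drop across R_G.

V ≈ 2.99 mV

Total series resistance ΣR = 20.6 + 53.5 + 1.41 + 4.54 = 80.05 Ω.
Voltage divider: V = V_DC · (20.60 / 80.05) = 11.6 × 0.2573 = 2.985 mV.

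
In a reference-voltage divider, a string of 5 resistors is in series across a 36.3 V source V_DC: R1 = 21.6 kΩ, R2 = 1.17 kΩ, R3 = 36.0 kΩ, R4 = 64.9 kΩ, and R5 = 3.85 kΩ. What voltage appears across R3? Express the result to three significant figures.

ΣR = 21.6 + 1.17 + 36.0 + 64.9 + 3.85 = 127.5 kΩ.
Voltage divider: V = V_DC · (36.00 / 127.5) = 36.3 × 0.2823 = 10.25 V.

V ≈ 10.2 V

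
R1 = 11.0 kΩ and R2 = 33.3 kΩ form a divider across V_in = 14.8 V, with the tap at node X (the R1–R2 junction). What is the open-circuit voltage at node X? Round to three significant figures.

With X open, the divider is unloaded: V_th = 14.8 × 33.3/44.30 = 11.13 V.

V_th ≈ 11.1 V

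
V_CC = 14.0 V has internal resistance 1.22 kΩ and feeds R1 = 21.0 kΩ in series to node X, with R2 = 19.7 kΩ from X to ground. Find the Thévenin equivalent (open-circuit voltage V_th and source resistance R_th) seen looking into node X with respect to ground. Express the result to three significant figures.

R1' = 1.22 + 21.0 = 22.22 kΩ (source resistance + R1).
V_th is the unloaded tap voltage: V_CC · R2/(R1'+R2) = 14.0 × 0.4699 = 6.579 V.
Looking into X with the source shorted: R_th = R1'·R2/(R1'+R2) = 22.22 × 19.7/41.92 = 10.44 kΩ.

V_th ≈ 6.58 V, R_th ≈ 10.4 kΩ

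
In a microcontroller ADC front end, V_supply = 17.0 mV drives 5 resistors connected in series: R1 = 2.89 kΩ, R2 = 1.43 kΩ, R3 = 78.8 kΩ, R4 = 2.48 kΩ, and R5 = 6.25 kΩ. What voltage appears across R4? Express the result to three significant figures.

Total series resistance ΣR = 2.89 + 1.43 + 78.8 + 2.48 + 6.25 = 91.85 kΩ.
By the voltage-divider rule, V = 17.0 × 2.480/91.85 = 0.4590 mV.

V ≈ 0.459 mV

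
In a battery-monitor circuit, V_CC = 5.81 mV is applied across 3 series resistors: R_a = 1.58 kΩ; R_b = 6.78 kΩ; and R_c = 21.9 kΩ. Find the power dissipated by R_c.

The common current is I = 5.81/30.26 = 0.1920 µA.
P(R_c) = I²·R_c = (0.1920)² × 21.9 = 0.8073 nW.

P ≈ 0.807 nW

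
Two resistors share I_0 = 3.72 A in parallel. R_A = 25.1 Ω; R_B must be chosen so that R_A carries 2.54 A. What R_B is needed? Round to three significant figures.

R_B ≈ 54.0 Ω

The fraction through R_A equals R_B/(R_A+R_B).
2.54/3.72 = R_B/(R_A + R_B) → R_B = R_A · (0.6828)/(1 − 0.6828) = 25.1 × 2.153 = 54.03 Ω.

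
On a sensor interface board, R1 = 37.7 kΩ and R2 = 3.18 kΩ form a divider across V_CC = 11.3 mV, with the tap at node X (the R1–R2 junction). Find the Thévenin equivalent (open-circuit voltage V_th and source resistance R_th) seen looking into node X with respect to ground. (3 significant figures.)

V_th ≈ 0.879 mV, R_th ≈ 2.93 kΩ

V_th is the unloaded tap voltage: V_CC · R2/(R1+R2) = 11.3 × 0.07779 = 0.8790 mV.
Zeroing V_CC shorts the top of R1 to ground, so R_th = R1 ‖ R2 = 2.933 kΩ.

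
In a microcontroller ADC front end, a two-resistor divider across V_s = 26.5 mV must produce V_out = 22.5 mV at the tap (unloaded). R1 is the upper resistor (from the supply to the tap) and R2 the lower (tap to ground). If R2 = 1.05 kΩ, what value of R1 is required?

R1 ≈ 0.187 kΩ

The divider ratio is R2/(R1+R2) = 22.5/26.5 = 0.8491.
So R1 = R2 · (V_s/V_out − 1) = 1.05 × (26.5/22.5 − 1) = 1.05 × 0.1778 = 0.1867 kΩ.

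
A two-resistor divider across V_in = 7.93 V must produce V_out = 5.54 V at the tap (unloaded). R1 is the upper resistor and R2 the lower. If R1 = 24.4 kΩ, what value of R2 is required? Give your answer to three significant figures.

R2 ≈ 56.6 kΩ

Required fraction k = V_out/V_in = 0.6986.
R2 = R1 · 0.6986/(1 − 0.6986) = 56.56 kΩ.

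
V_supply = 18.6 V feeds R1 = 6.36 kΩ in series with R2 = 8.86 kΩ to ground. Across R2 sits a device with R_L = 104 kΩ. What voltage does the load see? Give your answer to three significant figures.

First combine the lower leg with the load: R2 ‖ R_L = 8.164 kΩ.
Now apply the divider: V_out = 18.6 × 0.5621 = 10.46 V.
(Unloaded it would be 10.8 V; the load pulls it down.)

V_out ≈ 10.5 V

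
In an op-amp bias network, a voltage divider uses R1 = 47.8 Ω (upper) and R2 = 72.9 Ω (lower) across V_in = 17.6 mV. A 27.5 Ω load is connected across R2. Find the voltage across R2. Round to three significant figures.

V_out ≈ 5.19 mV

First combine the lower leg with the load: R2 ‖ R_L = 19.97 Ω.
Now apply the divider: V_out = 17.6 × 0.2946 = 5.186 mV.
(Unloaded it would be 10.6 mV; the load pulls it down.)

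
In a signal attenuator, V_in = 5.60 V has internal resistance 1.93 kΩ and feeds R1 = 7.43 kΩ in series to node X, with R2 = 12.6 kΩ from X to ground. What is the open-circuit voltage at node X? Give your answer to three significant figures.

V_th ≈ 3.21 V

R1' = 1.93 + 7.43 = 9.360 kΩ (source resistance + R1).
V_th is the unloaded tap voltage: V_in · R2/(R1'+R2) = 5.60 × 0.5738 = 3.213 V.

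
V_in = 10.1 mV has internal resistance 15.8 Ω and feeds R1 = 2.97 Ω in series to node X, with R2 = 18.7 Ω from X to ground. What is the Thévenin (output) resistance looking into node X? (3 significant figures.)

R_th ≈ 9.37 Ω

R1' = 15.8 + 2.97 = 18.77 Ω (source resistance + R1).
Zeroing V_in shorts the top of R1' to ground, so R_th = R1' ‖ R2 = 9.367 Ω.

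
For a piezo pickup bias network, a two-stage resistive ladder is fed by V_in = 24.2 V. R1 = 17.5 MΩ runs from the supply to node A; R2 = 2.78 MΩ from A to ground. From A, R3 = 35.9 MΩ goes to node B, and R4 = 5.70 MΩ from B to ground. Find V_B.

Looking into the second stage from A: R3 + R4 = 41.60 MΩ appears in parallel with R2.
R2 ‖ (R3+R4) = 2.606 MΩ.
So V_A = 24.2 × 0.1296 = 3.136 V.
V_B = V_A × 0.1370 = 0.4298 V.

V_B ≈ 0.430 V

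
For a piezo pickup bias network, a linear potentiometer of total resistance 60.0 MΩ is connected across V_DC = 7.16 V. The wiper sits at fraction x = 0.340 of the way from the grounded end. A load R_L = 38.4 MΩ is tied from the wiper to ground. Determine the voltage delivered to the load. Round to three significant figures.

V_out ≈ 1.80 V

Lower segment x·R_p = 20.40 MΩ; upper segment (1−x)·R_p = 39.60 MΩ.
Lower segment in parallel with the load: 20.40 ‖ 38.4 = 13.32 MΩ.
V_out = 7.16 × 13.32/(39.60 + 13.32) = 1.802 V.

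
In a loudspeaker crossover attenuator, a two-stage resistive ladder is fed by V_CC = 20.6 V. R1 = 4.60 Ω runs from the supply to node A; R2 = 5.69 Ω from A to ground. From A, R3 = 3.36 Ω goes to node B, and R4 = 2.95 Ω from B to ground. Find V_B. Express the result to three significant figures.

V_B ≈ 3.80 V

Looking into the second stage from A: R3 + R4 = 6.310 Ω appears in parallel with R2.
R2 ‖ (R3+R4) = 2.992 Ω.
First divider: V_A = V_CC · 2.992/(4.60 + 2.992) = 8.118 V.
Then the unloaded second divider: V_B = V_A × R4/(R3+R4) = 8.118 × 0.4675 = 3.795 V.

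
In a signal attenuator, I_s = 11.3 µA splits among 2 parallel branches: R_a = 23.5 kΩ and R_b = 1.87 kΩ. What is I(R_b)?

I ≈ 10.5 µA

With just two branches, the current splits inversely with resistance.
So I = 11.3 × 23.5/25.37 = 10.47 µA.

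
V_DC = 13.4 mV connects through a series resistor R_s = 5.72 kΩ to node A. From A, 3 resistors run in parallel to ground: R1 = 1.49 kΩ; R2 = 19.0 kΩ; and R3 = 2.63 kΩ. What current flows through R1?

I ≈ 1.23 µA

Equivalent of the parallel group: R_p = 0.9058 kΩ.
V_A by voltage divider: V_A = 13.4 × 0.9058/(5.72 + 0.9058) = 1.832 mV.
I(R1) = V_A / R1 = 1.832/1.49 = 1.229 µA.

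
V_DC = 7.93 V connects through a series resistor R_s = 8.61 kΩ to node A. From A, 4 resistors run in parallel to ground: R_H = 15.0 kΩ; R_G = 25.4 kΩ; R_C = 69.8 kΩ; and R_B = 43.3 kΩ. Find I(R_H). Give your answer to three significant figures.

Equivalent of the parallel group: R_p = 6.971 kΩ.
Node voltage V_A = V_DC · R_p/(R_s + R_p) = 7.93 × 0.4474 = 3.548 V.
Branch current I = V_A/R_H = 3.548/15.0 = 0.2365 mA.

I ≈ 0.237 mA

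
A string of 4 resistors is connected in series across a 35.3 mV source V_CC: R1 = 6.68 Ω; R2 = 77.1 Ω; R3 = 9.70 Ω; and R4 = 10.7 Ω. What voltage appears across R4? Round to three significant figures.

V ≈ 3.63 mV

Total series resistance ΣR = 6.68 + 77.1 + 9.70 + 10.7 = 104.2 Ω.
Voltage divider: V = V_CC · (10.70 / 104.2) = 35.3 × 0.1027 = 3.626 mV.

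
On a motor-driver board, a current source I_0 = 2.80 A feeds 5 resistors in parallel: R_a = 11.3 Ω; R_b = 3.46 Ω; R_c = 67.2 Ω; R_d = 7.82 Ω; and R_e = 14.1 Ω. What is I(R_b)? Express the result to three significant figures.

I ≈ 1.37 A

Total conductance ΣG = 1/11.3 + 1/3.46 + 1/67.2 + 1/7.82 + 1/14.1 = 0.5912 (units of 1/Ω).
Current divider: I(R_b) = I_0 · G_k/ΣG = 2.80 × (0.2890/0.5912) = 2.80 × 0.4889 = 1.369 A.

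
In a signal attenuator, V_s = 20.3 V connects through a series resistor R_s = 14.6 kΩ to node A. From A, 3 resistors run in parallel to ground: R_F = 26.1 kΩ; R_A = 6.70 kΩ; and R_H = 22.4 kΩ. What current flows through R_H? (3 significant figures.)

Parallel bank: R_p = 1/(1/26.1 + 1/6.70 + 1/22.4) = 4.306 kΩ.
Node voltage V_A = V_s · R_p/(R_s + R_p) = 20.3 × 0.2278 = 4.624 V.
I(R_H) = V_A / R_H = 4.624/22.4 = 0.2064 mA.
(Check via current divider: I_total = 1.074 mA; share G_k/ΣG = 0.1923 → same result.)

I ≈ 0.206 mA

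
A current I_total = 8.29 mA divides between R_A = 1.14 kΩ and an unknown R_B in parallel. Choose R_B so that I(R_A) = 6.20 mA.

In a two-way split, I_A/I_total = R_B/(R_A + R_B).
6.20/8.29 = R_B/(R_A + R_B) → R_B = R_A · (0.7479)/(1 − 0.7479) = 1.14 × 2.967 = 3.382 kΩ.

R_B ≈ 3.38 kΩ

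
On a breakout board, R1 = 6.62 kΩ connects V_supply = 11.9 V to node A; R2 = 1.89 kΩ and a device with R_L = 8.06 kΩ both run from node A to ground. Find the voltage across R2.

V_out ≈ 2.24 V

The load sits in parallel with R2, giving an effective lower resistance R2' = R2·R_L/(R2+R_L) = 1.531 kΩ.
Then V_out = V_supply · R2'/(R1 + R2') = 11.9 × 1.531/8.151 = 2.235 V.
(Unloaded it would be 2.64 V; the load pulls it down.)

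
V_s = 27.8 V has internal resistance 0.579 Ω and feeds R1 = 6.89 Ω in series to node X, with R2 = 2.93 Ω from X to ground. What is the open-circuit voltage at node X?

V_th ≈ 7.83 V

R1' = 0.579 + 6.89 = 7.469 Ω (source resistance + R1).
V_th is the unloaded tap voltage: V_s · R2/(R1'+R2) = 27.8 × 0.2818 = 7.833 V.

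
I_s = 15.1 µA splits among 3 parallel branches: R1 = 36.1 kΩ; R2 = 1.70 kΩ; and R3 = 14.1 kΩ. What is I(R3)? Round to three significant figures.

ΣG = 1/36.1 + 1/1.70 + 1/14.1 = 0.6869.
R3 takes the fraction G_k/ΣG = 0.07092/0.6869 = 0.1033, so I = 15.1 × 0.1033 = 1.559 µA.

I ≈ 1.56 µA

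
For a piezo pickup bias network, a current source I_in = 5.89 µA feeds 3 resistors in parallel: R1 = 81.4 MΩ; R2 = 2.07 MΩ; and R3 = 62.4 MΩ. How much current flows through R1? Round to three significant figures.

ΣG = 1/81.4 + 1/2.07 + 1/62.4 = 0.5114.
Current divider: I(R1) = I_in · G_k/ΣG = 5.89 × (0.01229/0.5114) = 5.89 × 0.02402 = 0.1415 µA.

I ≈ 0.141 µA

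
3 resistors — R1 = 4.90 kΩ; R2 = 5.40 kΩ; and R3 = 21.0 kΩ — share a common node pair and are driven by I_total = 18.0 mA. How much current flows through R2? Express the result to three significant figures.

ΣG = 1/4.90 + 1/5.40 + 1/21.0 = 0.4369.
R2 takes the fraction G_k/ΣG = 0.1852/0.4369 = 0.4239, so I = 18.0 × 0.4239 = 7.630 mA.

I ≈ 7.63 mA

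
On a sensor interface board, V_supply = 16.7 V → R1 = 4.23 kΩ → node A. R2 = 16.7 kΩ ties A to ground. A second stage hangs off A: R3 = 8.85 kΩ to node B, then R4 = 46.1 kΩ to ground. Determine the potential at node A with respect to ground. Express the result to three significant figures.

V_A ≈ 12.6 V

The second stage (R3 + R4 = 54.95 kΩ) loads node A in parallel with R2.
R2 ‖ (R3+R4) = 12.81 kΩ.
First divider: V_A = V_supply · 12.81/(4.23 + 12.81) = 12.55 V.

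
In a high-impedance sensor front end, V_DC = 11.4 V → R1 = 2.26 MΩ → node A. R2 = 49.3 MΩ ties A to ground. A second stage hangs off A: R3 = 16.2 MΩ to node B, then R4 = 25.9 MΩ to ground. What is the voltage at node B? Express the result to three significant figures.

V_B ≈ 6.38 V

Looking into the second stage from A: R3 + R4 = 42.10 MΩ appears in parallel with R2.
Effective lower resistance at A: R2 ‖ 42.10 = 22.71 MΩ.
First divider: V_A = V_DC · 22.71/(2.26 + 22.71) = 10.37 V.
Stage 2 is unloaded, so V_B = V_A · R4/(R3+R4) = 10.37 × 25.9/42.10 = 6.378 V.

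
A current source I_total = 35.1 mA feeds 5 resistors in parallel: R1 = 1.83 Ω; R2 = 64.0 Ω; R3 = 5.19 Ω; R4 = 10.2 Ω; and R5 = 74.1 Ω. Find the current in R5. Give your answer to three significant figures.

Total conductance ΣG = 1/1.83 + 1/64.0 + 1/5.19 + 1/10.2 + 1/74.1 = 0.8663 (units of 1/Ω).
Current divider: I(R5) = I_total · G_k/ΣG = 35.1 × (0.01350/0.8663) = 35.1 × 0.01558 = 0.5468 mA.

I ≈ 0.547 mA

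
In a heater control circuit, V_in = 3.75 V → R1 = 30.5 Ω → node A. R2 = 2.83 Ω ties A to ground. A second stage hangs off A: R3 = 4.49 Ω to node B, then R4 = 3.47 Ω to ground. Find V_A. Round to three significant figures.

Node A sees R2 in parallel with the series input of stage 2, R3 + R4 = 7.960 Ω.
R2 ‖ (R3+R4) = 2.088 Ω.
First divider: V_A = V_in · 2.088/(30.5 + 2.088) = 0.2402 V.

V_A ≈ 0.240 V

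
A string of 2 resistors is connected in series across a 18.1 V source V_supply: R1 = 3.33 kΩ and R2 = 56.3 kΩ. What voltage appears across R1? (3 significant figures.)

V ≈ 1.01 V

Total series resistance ΣR = 3.33 + 56.3 = 59.63 kΩ.
V = V_supply · R/ΣR = 18.1 × 0.05584 = 1.011 V.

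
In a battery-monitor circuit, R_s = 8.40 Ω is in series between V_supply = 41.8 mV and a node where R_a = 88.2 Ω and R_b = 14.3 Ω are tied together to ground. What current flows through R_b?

I ≈ 1.74 mA

Combine the parallel branches: R_p = (1/88.2 + 1/14.3)⁻¹ = 12.30 Ω.
V_A by voltage divider: V_A = 41.8 × 12.30/(8.40 + 12.30) = 24.84 mV.
Branch current I = V_A/R_b = 24.84/14.3 = 1.737 mA.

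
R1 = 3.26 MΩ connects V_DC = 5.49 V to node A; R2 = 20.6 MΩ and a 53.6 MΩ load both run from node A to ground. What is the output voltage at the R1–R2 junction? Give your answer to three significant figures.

V_out ≈ 4.50 V

The load sits in parallel with R2, giving an effective lower resistance R2' = R2·R_L/(R2+R_L) = 14.88 MΩ.
Then V_out = V_DC · R2'/(R1 + R2') = 5.49 × 14.88/18.14 = 4.503 V.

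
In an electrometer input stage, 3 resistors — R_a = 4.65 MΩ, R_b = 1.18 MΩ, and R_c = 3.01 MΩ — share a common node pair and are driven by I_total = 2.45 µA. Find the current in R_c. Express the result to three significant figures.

ΣG = 1/4.65 + 1/1.18 + 1/3.01 = 1.395.
By the current-divider rule, I = I_total · G_k/ΣG = 2.45 × 0.2382 = 0.5836 µA.

I ≈ 0.584 µA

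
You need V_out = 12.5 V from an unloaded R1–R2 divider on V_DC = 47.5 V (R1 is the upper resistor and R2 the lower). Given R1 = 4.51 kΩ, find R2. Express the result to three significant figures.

R2 ≈ 1.61 kΩ

Required fraction k = V_out/V_DC = 0.2632.
Rearranging, R2 = R1·k/(1−k) = 4.51 × 0.3571 = 1.611 kΩ.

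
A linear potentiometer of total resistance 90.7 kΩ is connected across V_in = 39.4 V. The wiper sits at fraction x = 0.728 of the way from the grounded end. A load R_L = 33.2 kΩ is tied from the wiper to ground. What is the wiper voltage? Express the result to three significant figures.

V_out ≈ 18.6 V

Lower segment x·R_p = 66.03 kΩ; upper segment (1−x)·R_p = 24.67 kΩ.
R_L loads the lower segment: effective lower R = 22.09 kΩ.
Then V_out = V_in · 22.09/(24.67 + 22.09) = 18.61 V.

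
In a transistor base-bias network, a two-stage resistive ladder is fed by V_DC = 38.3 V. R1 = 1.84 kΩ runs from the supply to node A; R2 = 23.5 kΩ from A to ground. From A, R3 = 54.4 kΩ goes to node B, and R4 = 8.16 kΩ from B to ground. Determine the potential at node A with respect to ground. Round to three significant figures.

V_A ≈ 34.6 V

Node A sees R2 in parallel with the series input of stage 2, R3 + R4 = 62.56 kΩ.
R2 ‖ (R3+R4) = 17.08 kΩ.
So V_A = 38.3 × 0.9028 = 34.58 V.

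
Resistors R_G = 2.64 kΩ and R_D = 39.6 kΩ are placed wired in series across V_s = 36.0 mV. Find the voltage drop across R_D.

ΣR = 2.64 + 39.6 = 42.24 kΩ.
V = V_s · R/ΣR = 36.0 × 0.9375 = 33.75 mV.

V ≈ 33.8 mV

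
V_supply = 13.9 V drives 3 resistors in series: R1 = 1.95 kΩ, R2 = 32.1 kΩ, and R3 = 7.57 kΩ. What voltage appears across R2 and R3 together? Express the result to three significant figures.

Total series resistance ΣR = 1.95 + 32.1 + 7.57 = 41.62 kΩ.
R_{R2..R3} = 32.1 + 7.57 = 39.67 kΩ.
Voltage divider: V = V_supply · (39.67 / 41.62) = 13.9 × 0.9531 = 13.25 V.

V ≈ 13.2 V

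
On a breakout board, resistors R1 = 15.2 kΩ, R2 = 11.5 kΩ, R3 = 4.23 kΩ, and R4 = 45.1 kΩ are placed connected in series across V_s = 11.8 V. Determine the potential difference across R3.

Total series resistance ΣR = 15.2 + 11.5 + 4.23 + 45.1 = 76.03 kΩ.
By the voltage-divider rule, V = 11.8 × 4.230/76.03 = 0.6565 V.

V ≈ 0.657 V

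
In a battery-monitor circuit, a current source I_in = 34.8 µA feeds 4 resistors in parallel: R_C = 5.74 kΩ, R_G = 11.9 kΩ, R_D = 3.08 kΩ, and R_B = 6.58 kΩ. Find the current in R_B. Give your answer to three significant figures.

ΣG = 1/5.74 + 1/11.9 + 1/3.08 + 1/6.58 = 0.7349.
By the current-divider rule, I = I_in · G_k/ΣG = 34.8 × 0.2068 = 7.197 µA.

I ≈ 7.20 µA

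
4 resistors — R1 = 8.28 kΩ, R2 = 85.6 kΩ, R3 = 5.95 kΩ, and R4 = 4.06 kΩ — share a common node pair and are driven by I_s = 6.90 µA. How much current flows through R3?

ΣG = 1/8.28 + 1/85.6 + 1/5.95 + 1/4.06 = 0.5468.
R3 takes the fraction G_k/ΣG = 0.1681/0.5468 = 0.3073, so I = 6.90 × 0.3073 = 2.121 µA.

I ≈ 2.12 µA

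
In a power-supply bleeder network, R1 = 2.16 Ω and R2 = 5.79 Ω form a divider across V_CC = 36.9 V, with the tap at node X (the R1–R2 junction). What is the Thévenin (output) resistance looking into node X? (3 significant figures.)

R_th ≈ 1.57 Ω

With V_CC suppressed (replaced by a short), R_th = R1 ‖ R2 = (2.160 × 5.79)/(2.160 + 5.79) = 1.573 Ω.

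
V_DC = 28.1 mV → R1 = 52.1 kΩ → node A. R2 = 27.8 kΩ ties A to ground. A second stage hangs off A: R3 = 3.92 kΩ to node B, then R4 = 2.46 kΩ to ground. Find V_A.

V_A ≈ 2.55 mV

Looking into the second stage from A: R3 + R4 = 6.380 kΩ appears in parallel with R2.
R2 ‖ (R3+R4) = 5.189 kΩ.
V_A = 28.1 × 5.189/(52.1 + 5.189) = 2.545 mV.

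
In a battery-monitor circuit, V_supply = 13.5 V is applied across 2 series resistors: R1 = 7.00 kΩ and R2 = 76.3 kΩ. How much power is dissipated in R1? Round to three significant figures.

P ≈ 0.184 mW

Series current I = V_supply/ΣR = 13.5/83.30 = 0.1621 mA.
P(R1) = I²·R1 = (0.1621)² × 7.00 = 0.1839 mW.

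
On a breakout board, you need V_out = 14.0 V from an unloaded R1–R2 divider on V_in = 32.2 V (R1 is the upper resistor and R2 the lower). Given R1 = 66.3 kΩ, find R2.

R2 ≈ 51.0 kΩ

The divider ratio is R2/(R1+R2) = 14.0/32.2 = 0.4348.
So R2 = R1 · V_out/(V_in − V_out) = 66.3 × 14.0/(32.2 − 14.0) = 66.3 × 0.7692 = 51.00 kΩ.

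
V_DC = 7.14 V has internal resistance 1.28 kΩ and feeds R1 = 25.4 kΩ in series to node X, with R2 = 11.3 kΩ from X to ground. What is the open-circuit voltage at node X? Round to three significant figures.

V_th ≈ 2.12 V

R1' = 1.28 + 25.4 = 26.68 kΩ (source resistance + R1).
With X open, the divider is unloaded: V_th = 7.14 × 11.3/37.98 = 2.124 V.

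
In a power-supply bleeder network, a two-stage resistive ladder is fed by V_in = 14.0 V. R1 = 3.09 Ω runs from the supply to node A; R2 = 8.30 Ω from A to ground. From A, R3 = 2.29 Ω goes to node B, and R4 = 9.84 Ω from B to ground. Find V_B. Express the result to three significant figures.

Looking into the second stage from A: R3 + R4 = 12.13 Ω appears in parallel with R2.
R2 ‖ (R3+R4) = 4.928 Ω.
So V_A = 14.0 × 0.6146 = 8.605 V.
Then the unloaded second divider: V_B = V_A × R4/(R3+R4) = 8.605 × 0.8112 = 6.980 V.

V_B ≈ 6.98 V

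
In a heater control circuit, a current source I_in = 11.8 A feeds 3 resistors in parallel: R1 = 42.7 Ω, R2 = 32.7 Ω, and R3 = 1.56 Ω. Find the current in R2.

I ≈ 0.519 A

Conductances: ΣG = 1/42.7 + 1/32.7 + 1/1.56 = 0.6950 (1/Ω).
R2 takes the fraction G_k/ΣG = 0.03058/0.6950 = 0.04400, so I = 11.8 × 0.04400 = 0.5192 A.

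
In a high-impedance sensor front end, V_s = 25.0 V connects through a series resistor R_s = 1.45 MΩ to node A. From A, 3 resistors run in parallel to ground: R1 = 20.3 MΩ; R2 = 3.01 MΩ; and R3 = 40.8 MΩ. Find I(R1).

Equivalent of the parallel group: R_p = 2.463 MΩ.
V_A = 25.0 × 2.463/3.913 = 15.74 V.
I(R1) = V_A / R1 = 15.74/20.3 = 0.7752 µA.
(Equivalently: I_total = 6.389 µA, then current-divider fraction G_k/ΣG = 0.1213.)

I ≈ 0.775 µA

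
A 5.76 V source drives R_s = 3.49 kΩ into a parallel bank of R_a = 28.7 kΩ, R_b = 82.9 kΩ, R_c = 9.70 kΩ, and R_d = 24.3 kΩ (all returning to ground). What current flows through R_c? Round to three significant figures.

I ≈ 0.356 mA

Combine the parallel branches: R_p = (1/28.7 + 1/82.9 + 1/9.70 + 1/24.3)⁻¹ = 5.231 kΩ.
Node voltage V_A = V_in · R_p/(R_s + R_p) = 5.76 × 0.5998 = 3.455 V.
Branch current I = V_A/R_c = 3.455/9.70 = 0.3562 mA.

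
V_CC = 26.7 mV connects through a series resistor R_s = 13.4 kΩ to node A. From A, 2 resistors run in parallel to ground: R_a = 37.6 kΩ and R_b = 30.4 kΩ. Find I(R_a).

Equivalent of the parallel group: R_p = 16.81 kΩ.
Node voltage V_A = V_CC · R_p/(R_s + R_p) = 26.7 × 0.5564 = 14.86 mV.
Branch current I = V_A/R_a = 14.86/37.6 = 0.3951 µA.

I ≈ 0.395 µA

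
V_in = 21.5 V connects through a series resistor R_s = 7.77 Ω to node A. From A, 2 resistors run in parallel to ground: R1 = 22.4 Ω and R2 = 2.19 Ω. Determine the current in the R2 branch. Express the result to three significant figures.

Combine the parallel branches: R_p = (1/22.4 + 1/2.19)⁻¹ = 1.995 Ω.
Node voltage V_A = V_in · R_p/(R_s + R_p) = 21.5 × 0.2043 = 4.392 V.
I(R2) = V_A / R2 = 4.392/2.19 = 2.006 A.

I ≈ 2.01 A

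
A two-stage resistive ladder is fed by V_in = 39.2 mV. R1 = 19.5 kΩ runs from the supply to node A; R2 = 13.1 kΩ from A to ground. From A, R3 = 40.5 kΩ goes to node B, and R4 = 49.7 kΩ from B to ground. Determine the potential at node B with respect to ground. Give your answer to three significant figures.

Looking into the second stage from A: R3 + R4 = 90.20 kΩ appears in parallel with R2.
R2 ‖ (R3+R4) = 11.44 kΩ.
V_A = 39.2 × 11.44/(19.5 + 11.44) = 14.49 mV.
Stage 2 is unloaded, so V_B = V_A · R4/(R3+R4) = 14.49 × 49.7/90.20 = 7.986 mV.

V_B ≈ 7.99 mV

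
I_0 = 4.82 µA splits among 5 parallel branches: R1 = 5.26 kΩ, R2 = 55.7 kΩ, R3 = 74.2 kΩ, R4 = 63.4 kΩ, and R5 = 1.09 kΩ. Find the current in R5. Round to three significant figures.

I ≈ 3.83 µA

ΣG = 1/5.26 + 1/55.7 + 1/74.2 + 1/63.4 + 1/1.09 = 1.155.
By the current-divider rule, I = I_0 · G_k/ΣG = 4.82 × 0.7945 = 3.829 µA.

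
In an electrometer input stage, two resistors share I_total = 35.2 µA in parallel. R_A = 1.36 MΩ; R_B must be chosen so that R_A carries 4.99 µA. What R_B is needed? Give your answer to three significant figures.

R_B ≈ 0.225 MΩ

Two-branch current divider: I_A = I_total · R_B/(R_A + R_B).
4.99/35.2 = R_B/(R_A + R_B) → R_B = R_A · (0.1418)/(1 − 0.1418) = 1.36 × 0.1652 = 0.2246 MΩ.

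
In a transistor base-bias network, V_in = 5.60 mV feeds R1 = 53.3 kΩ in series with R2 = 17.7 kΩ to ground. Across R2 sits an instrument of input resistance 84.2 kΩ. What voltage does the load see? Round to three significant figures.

First combine the lower leg with the load: R2 ‖ R_L = 14.63 kΩ.
Voltage divider with the loaded lower leg: V_out = 5.60 × 14.63/(53.3 + 14.63) = 5.60 × 0.2153 = 1.206 mV.

V_out ≈ 1.21 mV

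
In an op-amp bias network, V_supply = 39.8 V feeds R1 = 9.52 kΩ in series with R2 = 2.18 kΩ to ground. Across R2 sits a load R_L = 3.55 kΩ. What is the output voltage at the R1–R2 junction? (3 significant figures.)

The load sits in parallel with R2, giving an effective lower resistance R2' = R2·R_L/(R2+R_L) = 1.351 kΩ.
Voltage divider with the loaded lower leg: V_out = 39.8 × 1.351/(9.52 + 1.351) = 39.8 × 0.1242 = 4.945 V.
(Unloaded it would be 7.42 V; the load pulls it down.)

V_out ≈ 4.94 V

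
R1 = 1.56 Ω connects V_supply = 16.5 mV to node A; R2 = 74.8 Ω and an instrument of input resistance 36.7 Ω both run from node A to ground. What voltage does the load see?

V_out ≈ 15.5 mV

First combine the lower leg with the load: R2 ‖ R_L = 24.62 Ω.
Now apply the divider: V_out = 16.5 × 0.9404 = 15.52 mV.
(Unloaded it would be 16.2 mV; the load pulls it down.)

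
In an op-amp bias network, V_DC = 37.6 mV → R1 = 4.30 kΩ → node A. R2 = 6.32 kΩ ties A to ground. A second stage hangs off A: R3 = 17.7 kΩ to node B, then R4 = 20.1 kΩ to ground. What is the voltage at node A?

V_A ≈ 21.0 mV

The second stage (R3 + R4 = 37.80 kΩ) loads node A in parallel with R2.
R2 ‖ (R3+R4) = 5.415 kΩ.
V_A = 37.6 × 5.415/(4.30 + 5.415) = 20.96 mV.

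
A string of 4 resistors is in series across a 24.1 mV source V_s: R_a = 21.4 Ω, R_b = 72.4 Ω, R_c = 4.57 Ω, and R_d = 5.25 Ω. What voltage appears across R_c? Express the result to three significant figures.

Series total: ΣR = 21.4 + 72.4 + 4.57 + 5.25 = 103.6 Ω.
V = V_s · R/ΣR = 24.1 × 0.04410 = 1.063 mV.

V ≈ 1.06 mV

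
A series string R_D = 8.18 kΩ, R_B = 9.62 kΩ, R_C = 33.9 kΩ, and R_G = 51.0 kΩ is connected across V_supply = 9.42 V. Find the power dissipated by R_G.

ΣR = 102.7 kΩ → I = 9.42/102.7 = 0.09172 mA.
P(R_G) = I²·R_G = (0.09172)² × 51.0 = 0.4291 mW.

P ≈ 0.429 mW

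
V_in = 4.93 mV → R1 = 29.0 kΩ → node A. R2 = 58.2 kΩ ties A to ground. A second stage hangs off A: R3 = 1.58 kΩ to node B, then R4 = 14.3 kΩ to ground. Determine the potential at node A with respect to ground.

V_A ≈ 1.48 mV

Looking into the second stage from A: R3 + R4 = 15.88 kΩ appears in parallel with R2.
Effective lower resistance at A: R2 ‖ 15.88 = 12.48 kΩ.
V_A = 4.93 × 12.48/(29.0 + 12.48) = 1.483 mV.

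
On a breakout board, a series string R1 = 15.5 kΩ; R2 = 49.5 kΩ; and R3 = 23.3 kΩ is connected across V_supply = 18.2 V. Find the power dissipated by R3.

P ≈ 0.990 mW

The common current is I = 18.2/88.30 = 0.2061 mA.
P(R3) = I²·R3 = (0.2061)² × 23.3 = 0.9899 mW.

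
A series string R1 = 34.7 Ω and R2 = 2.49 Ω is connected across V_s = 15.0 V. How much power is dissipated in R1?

ΣR = 37.19 Ω → I = 15.0/37.19 = 0.4033 A.
V(R1) = I·R = 14.00 V; P = V·I = 14.00 × 0.4033 = 5.645 W.

P ≈ 5.64 W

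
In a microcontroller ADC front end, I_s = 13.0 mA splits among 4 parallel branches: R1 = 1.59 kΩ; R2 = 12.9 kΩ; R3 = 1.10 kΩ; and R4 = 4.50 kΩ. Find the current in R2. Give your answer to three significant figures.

I ≈ 0.548 mA

Conductances: ΣG = 1/1.59 + 1/12.9 + 1/1.10 + 1/4.50 = 1.838 (1/kΩ).
R2 takes the fraction G_k/ΣG = 0.07752/1.838 = 0.04218, so I = 13.0 × 0.04218 = 0.5484 mA.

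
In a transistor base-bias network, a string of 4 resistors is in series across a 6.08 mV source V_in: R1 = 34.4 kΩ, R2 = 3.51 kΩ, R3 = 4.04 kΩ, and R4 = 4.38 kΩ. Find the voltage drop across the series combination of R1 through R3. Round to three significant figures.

ΣR = 34.4 + 3.51 + 4.04 + 4.38 = 46.33 kΩ.
R_{R1..R3} = 34.4 + 3.51 + 4.04 = 41.95 kΩ.
Voltage divider: V = V_in · (41.95 / 46.33) = 6.08 × 0.9055 = 5.505 mV.

V ≈ 5.51 mV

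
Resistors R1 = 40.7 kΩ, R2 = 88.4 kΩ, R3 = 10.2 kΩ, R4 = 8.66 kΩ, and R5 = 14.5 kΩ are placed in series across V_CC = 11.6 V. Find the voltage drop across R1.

Series total: ΣR = 40.7 + 88.4 + 10.2 + 8.66 + 14.5 = 162.5 kΩ.
By the voltage-divider rule, V = 11.6 × 40.70/162.5 = 2.906 V.

V ≈ 2.91 V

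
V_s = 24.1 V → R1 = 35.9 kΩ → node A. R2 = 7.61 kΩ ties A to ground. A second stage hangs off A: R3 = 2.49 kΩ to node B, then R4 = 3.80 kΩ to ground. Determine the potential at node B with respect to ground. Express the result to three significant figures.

V_B ≈ 1.27 V

Node A sees R2 in parallel with the series input of stage 2, R3 + R4 = 6.290 kΩ.
Effective lower resistance at A: R2 ‖ 6.290 = 3.444 kΩ.
First divider: V_A = V_s · 3.444/(35.9 + 3.444) = 2.109 V.
Stage 2 is unloaded, so V_B = V_A · R4/(R3+R4) = 2.109 × 3.80/6.290 = 1.274 V.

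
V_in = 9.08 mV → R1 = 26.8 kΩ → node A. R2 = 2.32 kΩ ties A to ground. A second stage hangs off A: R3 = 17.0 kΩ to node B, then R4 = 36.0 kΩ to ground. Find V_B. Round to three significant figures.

Looking into the second stage from A: R3 + R4 = 53.00 kΩ appears in parallel with R2.
Effective lower resistance at A: R2 ‖ 53.00 = 2.223 kΩ.
First divider: V_A = V_in · 2.223/(26.8 + 2.223) = 0.6954 mV.
V_B = V_A × 0.6792 = 0.4723 mV.

V_B ≈ 0.472 mV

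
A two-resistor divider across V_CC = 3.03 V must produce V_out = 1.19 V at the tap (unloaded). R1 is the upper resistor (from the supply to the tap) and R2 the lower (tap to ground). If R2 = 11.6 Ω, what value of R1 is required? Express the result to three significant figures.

R1 ≈ 17.9 Ω

V_out/V_CC = R2/(R1+R2) = 0.3927.
R1 = R2·(1/k − 1) = 11.6 × 1.546 = 17.94 Ω.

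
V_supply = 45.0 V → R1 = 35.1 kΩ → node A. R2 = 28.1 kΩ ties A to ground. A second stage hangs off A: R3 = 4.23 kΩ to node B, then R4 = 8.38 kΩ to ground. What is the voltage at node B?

The second stage (R3 + R4 = 12.61 kΩ) loads node A in parallel with R2.
R2 ‖ (R3+R4) = 8.704 kΩ.
V_A = 45.0 × 8.704/(35.1 + 8.704) = 8.942 V.
Stage 2 is unloaded, so V_B = V_A · R4/(R3+R4) = 8.942 × 8.38/12.61 = 5.942 V.

V_B ≈ 5.94 V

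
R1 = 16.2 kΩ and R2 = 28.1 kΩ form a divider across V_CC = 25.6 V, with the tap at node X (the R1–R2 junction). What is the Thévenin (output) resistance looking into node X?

Zeroing V_CC shorts the top of R1 to ground, so R_th = R1 ‖ R2 = 10.28 kΩ.

R_th ≈ 10.3 kΩ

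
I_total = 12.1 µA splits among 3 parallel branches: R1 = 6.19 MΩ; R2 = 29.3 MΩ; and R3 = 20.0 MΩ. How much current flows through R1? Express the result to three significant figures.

I ≈ 7.96 µA

ΣG = 1/6.19 + 1/29.3 + 1/20.0 = 0.2457.
By the current-divider rule, I = I_total · G_k/ΣG = 12.1 × 0.6576 = 7.957 µA.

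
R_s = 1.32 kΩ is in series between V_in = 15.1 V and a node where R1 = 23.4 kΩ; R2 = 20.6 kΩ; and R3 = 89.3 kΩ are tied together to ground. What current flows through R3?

I ≈ 0.149 mA

Equivalent of the parallel group: R_p = 9.758 kΩ.
V_A by voltage divider: V_A = 15.1 × 9.758/(1.32 + 9.758) = 13.30 V.
Branch current I = V_A/R3 = 13.30/89.3 = 0.1489 mA.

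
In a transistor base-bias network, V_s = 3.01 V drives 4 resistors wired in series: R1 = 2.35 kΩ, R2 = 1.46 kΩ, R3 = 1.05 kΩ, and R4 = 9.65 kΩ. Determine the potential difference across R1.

Total series resistance ΣR = 2.35 + 1.46 + 1.05 + 9.65 = 14.51 kΩ.
By the voltage-divider rule, V = 3.01 × 2.350/14.51 = 0.4875 V.

V ≈ 0.487 V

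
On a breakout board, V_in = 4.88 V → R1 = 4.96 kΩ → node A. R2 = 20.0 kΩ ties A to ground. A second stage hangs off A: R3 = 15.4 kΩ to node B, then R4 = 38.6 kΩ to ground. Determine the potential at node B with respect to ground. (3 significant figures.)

V_B ≈ 2.60 V

The second stage (R3 + R4 = 54.00 kΩ) loads node A in parallel with R2.
Effective lower resistance at A: R2 ‖ 54.00 = 14.59 kΩ.
So V_A = 4.88 × 0.7464 = 3.642 V.
V_B = V_A × 0.7148 = 2.603 V.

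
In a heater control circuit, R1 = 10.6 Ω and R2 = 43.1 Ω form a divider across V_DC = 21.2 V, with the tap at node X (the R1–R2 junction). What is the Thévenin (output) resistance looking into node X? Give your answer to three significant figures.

R_th ≈ 8.51 Ω

Looking into X with the source shorted: R_th = R1·R2/(R1+R2) = 10.60 × 43.1/53.70 = 8.508 Ω.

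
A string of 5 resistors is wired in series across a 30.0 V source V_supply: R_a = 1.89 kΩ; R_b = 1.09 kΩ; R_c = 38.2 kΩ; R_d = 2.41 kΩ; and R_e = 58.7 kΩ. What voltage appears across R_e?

V ≈ 17.2 V

Series total: ΣR = 1.89 + 1.09 + 38.2 + 2.41 + 58.7 = 102.3 kΩ.
V = V_supply · R/ΣR = 30.0 × 0.5739 = 17.22 V.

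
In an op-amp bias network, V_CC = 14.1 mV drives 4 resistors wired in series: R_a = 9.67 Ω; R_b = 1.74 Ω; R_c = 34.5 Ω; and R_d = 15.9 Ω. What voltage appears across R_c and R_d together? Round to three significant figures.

V ≈ 11.5 mV

Total series resistance ΣR = 9.67 + 1.74 + 34.5 + 15.9 = 61.81 Ω.
R_{R_c..R_d} = 34.5 + 15.9 = 50.40 Ω.
By the voltage-divider rule, V = 14.1 × 50.40/61.81 = 11.50 mV.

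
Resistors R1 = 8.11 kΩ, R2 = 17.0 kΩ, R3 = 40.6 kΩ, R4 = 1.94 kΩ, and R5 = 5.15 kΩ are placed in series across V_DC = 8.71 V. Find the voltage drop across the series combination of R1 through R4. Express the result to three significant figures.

V ≈ 8.09 V

Total series resistance ΣR = 8.11 + 17.0 + 40.6 + 1.94 + 5.15 = 72.80 kΩ.
R_{R1..R4} = 8.11 + 17.0 + 40.6 + 1.94 = 67.65 kΩ.
Voltage divider: V = V_DC · (67.65 / 72.80) = 8.71 × 0.9293 = 8.094 V.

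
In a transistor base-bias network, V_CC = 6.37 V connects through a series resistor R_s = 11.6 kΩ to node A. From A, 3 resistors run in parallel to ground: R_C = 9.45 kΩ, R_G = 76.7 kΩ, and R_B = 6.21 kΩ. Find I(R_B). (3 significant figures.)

I ≈ 0.242 mA

Equivalent of the parallel group: R_p = 3.573 kΩ.
V_A by voltage divider: V_A = 6.37 × 3.573/(11.6 + 3.573) = 1.500 V.
Branch current I = V_A/R_B = 1.500/6.21 = 0.2415 mA.
(Check via current divider: I_total = 0.4198 mA; share G_k/ΣG = 0.5753 → same result.)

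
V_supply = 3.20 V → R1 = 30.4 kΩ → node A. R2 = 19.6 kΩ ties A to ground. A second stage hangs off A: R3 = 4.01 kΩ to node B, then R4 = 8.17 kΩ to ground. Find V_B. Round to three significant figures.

Looking into the second stage from A: R3 + R4 = 12.18 kΩ appears in parallel with R2.
Effective lower resistance at A: R2 ‖ 12.18 = 7.512 kΩ.
So V_A = 3.20 × 0.1981 = 0.6341 V.
Stage 2 is unloaded, so V_B = V_A · R4/(R3+R4) = 0.6341 × 8.17/12.18 = 0.4253 V.

V_B ≈ 0.425 V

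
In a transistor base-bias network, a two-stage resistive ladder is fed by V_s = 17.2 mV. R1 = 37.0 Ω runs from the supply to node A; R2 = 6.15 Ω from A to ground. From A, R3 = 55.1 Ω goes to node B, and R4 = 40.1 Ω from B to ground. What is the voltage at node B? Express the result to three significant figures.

V_B ≈ 0.978 mV

The second stage (R3 + R4 = 95.20 Ω) loads node A in parallel with R2.
Effective lower resistance at A: R2 ‖ 95.20 = 5.777 Ω.
So V_A = 17.2 × 0.1350 = 2.323 mV.
Then the unloaded second divider: V_B = V_A × R4/(R3+R4) = 2.323 × 0.4212 = 0.9784 mV.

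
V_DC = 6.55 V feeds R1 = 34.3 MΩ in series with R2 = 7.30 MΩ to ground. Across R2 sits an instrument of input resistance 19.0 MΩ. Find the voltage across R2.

The load sits in parallel with R2, giving an effective lower resistance R2' = R2·R_L/(R2+R_L) = 5.274 MΩ.
Now apply the divider: V_out = 6.55 × 0.1333 = 0.8729 V.

V_out ≈ 0.873 V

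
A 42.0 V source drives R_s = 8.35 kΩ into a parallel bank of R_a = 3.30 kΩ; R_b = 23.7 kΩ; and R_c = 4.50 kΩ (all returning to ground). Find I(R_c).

I ≈ 1.63 mA

Equivalent of the parallel group: R_p = 1.762 kΩ.
V_A by voltage divider: V_A = 42.0 × 1.762/(8.35 + 1.762) = 7.319 V.
I(R_c) = V_A / R_c = 7.319/4.50 = 1.627 mA.
(Check via current divider: I_total = 4.153 mA; share G_k/ΣG = 0.3916 → same result.)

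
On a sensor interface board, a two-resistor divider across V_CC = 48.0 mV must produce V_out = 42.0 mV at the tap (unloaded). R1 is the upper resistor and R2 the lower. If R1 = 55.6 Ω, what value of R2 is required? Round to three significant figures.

R2 ≈ 389 Ω

Required fraction k = V_out/V_CC = 0.8750.
Rearranging, R2 = R1·k/(1−k) = 55.6 × 7.000 = 389.2 Ω.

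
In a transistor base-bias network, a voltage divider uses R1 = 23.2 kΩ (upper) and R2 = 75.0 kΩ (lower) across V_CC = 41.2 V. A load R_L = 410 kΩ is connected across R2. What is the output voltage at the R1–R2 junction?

V_out ≈ 30.2 V

First combine the lower leg with the load: R2 ‖ R_L = 63.40 kΩ.
Then V_out = V_CC · R2'/(R1 + R2') = 41.2 × 63.40/86.60 = 30.16 V.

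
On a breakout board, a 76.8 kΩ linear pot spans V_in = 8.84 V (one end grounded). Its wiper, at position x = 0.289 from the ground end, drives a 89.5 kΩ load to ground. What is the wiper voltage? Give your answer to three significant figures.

V_out ≈ 2.17 V

Lower segment x·R_p = 22.20 kΩ; upper segment (1−x)·R_p = 54.60 kΩ.
(x·R_p) ‖ R_L = 17.78 kΩ.
V_out = 8.84 × 17.78/(54.60 + 17.78) = 2.172 V.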